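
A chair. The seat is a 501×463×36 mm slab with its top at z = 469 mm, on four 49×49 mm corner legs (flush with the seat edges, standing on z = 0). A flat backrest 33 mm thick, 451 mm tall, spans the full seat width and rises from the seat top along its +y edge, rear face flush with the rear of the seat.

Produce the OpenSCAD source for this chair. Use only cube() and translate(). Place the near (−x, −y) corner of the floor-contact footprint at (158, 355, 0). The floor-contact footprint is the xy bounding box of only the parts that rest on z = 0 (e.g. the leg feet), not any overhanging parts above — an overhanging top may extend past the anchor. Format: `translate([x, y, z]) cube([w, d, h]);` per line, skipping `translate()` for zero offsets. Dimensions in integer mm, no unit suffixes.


// leg_h = 469 - 36 = 433
translate([158, 355, 433]) cube([501, 463, 36]);
translate([158, 355, 0]) cube([49, 49, 433]);
translate([610, 355, 0]) cube([49, 49, 433]);
translate([158, 769, 0]) cube([49, 49, 433]);
translate([610, 769, 0]) cube([49, 49, 433]);
translate([158, 785, 469]) cube([501, 33, 451]);


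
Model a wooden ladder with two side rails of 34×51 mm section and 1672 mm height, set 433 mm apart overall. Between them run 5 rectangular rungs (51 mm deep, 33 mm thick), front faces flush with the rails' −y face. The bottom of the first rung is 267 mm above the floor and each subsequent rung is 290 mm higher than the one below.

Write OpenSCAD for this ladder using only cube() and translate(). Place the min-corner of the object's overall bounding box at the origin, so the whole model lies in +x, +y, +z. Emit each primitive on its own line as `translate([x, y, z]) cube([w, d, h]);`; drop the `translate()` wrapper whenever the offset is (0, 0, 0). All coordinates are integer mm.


cube([34, 51, 1672]);
translate([399, 0, 0]) cube([34, 51, 1672]);
translate([34, 0, 267]) cube([365, 51, 33]);
translate([34, 0, 557]) cube([365, 51, 33]);
translate([34, 0, 847]) cube([365, 51, 33]);
translate([34, 0, 1137]) cube([365, 51, 33]);
translate([34, 0, 1427]) cube([365, 51, 33]);


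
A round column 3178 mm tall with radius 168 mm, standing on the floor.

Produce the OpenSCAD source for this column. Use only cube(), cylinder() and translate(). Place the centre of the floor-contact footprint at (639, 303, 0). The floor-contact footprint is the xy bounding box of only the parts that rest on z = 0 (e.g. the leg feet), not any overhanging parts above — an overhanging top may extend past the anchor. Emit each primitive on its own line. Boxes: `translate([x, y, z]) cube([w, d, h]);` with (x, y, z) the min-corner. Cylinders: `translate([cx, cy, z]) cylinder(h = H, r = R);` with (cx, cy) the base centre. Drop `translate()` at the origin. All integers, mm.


translate([639, 303, 0]) cylinder(h = 3178, r = 168);


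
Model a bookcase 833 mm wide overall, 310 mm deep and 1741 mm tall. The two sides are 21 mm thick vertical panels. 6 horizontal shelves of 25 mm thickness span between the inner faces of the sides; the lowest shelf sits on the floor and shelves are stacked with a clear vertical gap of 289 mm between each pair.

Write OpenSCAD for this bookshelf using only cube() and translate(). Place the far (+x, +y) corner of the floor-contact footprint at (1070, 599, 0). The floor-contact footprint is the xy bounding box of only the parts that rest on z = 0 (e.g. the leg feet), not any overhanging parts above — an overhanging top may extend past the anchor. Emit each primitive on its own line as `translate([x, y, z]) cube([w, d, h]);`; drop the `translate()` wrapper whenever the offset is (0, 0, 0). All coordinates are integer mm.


translate([237, 289, 0]) cube([21, 310, 1741]);
translate([1049, 289, 0]) cube([21, 310, 1741]);
translate([258, 289, 0]) cube([791, 310, 25]);
translate([258, 289, 314]) cube([791, 310, 25]);
translate([258, 289, 628]) cube([791, 310, 25]);
translate([258, 289, 942]) cube([791, 310, 25]);
translate([258, 289, 1256]) cube([791, 310, 25]);
translate([258, 289, 1570]) cube([791, 310, 25]);


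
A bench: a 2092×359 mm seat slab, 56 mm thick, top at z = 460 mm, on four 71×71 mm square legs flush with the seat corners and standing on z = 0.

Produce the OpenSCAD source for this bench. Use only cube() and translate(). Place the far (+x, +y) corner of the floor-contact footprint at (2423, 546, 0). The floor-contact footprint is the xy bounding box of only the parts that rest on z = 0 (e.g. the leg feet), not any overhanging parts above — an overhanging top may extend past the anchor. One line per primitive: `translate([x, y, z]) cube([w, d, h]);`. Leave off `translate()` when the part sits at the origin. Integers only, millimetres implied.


// leg_h = 460 − 56 = 404
translate([331, 187, 404]) cube([2092, 359, 56]);
translate([331, 187, 0]) cube([71, 71, 404]);
translate([331, 475, 0]) cube([71, 71, 404]);
translate([2352, 187, 0]) cube([71, 71, 404]);
translate([2352, 475, 0]) cube([71, 71, 404]);


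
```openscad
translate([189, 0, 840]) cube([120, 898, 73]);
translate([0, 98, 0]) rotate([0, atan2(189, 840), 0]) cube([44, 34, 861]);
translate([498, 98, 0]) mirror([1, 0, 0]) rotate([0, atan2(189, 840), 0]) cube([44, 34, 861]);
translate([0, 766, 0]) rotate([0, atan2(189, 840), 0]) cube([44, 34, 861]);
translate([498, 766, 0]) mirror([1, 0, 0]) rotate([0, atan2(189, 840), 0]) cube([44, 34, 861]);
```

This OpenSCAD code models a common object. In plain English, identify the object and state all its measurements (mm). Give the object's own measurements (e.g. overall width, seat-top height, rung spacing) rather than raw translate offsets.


A sawhorse. A 120×898×73 mm beam (x, y, z) sits on two A-frame leg pairs. Each pair is two raked legs of 44×34 mm section (34 mm along y) splaying symmetrically in x. Each leg rises 840 mm vertically over 189 mm of horizontal reach and is 861 mm long along its own axis. Every leg's outer bottom edge rests on the floor and its outer top edge meets a bottom edge of the beam — the left legs (tilting toward +x) meet the beam's −x bottom edge, the right legs (their mirror images, tilting toward −x) meet its +x bottom edge — so the leg tops tuck under the beam, the beam's underside is 840 mm above the floor, and the feet are 498 mm apart outside-to-outside with the beam centred between them. The two leg pairs are set in 98 mm from either end of the beam.


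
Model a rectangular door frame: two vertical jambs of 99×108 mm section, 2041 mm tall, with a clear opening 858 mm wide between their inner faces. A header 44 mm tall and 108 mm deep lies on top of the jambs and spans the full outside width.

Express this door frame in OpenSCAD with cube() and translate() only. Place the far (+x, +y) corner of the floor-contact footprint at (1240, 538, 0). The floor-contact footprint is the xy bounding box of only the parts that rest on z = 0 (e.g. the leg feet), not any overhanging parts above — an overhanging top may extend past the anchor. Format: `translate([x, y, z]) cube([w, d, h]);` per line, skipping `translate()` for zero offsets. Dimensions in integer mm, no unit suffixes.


translate([184, 430, 0]) cube([99, 108, 2041]);
translate([1141, 430, 0]) cube([99, 108, 2041]);
translate([184, 430, 2041]) cube([1056, 108, 44]);


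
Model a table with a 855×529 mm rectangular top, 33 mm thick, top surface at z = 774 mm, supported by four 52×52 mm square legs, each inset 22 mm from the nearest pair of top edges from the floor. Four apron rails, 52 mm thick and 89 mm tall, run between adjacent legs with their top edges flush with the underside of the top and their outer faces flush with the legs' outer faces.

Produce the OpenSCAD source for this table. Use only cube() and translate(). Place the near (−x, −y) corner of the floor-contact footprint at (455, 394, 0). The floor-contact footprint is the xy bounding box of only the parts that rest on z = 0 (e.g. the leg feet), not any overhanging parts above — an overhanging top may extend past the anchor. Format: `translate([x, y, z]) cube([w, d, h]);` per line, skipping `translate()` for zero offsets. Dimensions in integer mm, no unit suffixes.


// leg_h = 774 - 33 = 741
// apron z = 741 - 89 = 652
translate([433, 372, 741]) cube([855, 529, 33]);
translate([455, 394, 0]) cube([52, 52, 741]);
translate([1214, 394, 0]) cube([52, 52, 741]);
translate([455, 827, 0]) cube([52, 52, 741]);
translate([1214, 827, 0]) cube([52, 52, 741]);
translate([507, 394, 652]) cube([707, 52, 89]);
translate([507, 827, 652]) cube([707, 52, 89]);
translate([455, 446, 652]) cube([52, 381, 89]);
translate([1214, 446, 652]) cube([52, 381, 89]);


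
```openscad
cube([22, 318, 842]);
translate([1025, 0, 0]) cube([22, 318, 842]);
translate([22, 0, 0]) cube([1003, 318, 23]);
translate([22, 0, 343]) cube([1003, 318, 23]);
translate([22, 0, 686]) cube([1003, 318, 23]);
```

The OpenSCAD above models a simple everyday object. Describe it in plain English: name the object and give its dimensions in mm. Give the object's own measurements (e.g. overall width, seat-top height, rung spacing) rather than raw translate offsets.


An open bookshelf. Two side panels, each 22 mm thick, 318 mm deep and 842 mm tall, stand 1047 mm apart (outside-to-outside). Between them sit 3 shelves, each 23 mm thick and 318 mm deep, spanning the full gap between the sides. The bottom shelf rests on the floor (its underside at z = 0) and the clear gap between one shelf's top and the next shelf's underside is 320 mm.


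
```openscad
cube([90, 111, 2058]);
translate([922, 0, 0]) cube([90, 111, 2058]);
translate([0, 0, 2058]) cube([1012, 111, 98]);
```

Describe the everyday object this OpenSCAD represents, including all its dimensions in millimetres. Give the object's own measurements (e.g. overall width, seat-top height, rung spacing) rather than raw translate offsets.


A door frame. The clear opening is 832 mm wide and 2058 mm high. Two 90 mm wide jambs, 111 mm deep, stand either side of the opening from the floor to the top of the opening. A 98 mm thick head sits across the top of both jambs, spanning the full outside width of the frame.


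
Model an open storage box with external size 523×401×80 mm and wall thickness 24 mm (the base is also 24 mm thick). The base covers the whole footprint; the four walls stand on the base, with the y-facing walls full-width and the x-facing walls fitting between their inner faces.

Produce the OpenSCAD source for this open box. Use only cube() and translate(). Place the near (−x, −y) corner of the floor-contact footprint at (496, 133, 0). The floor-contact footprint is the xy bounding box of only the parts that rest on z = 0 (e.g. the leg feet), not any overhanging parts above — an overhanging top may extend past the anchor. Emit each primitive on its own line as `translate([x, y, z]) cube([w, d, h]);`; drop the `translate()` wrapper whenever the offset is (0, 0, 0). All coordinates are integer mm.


translate([496, 133, 0]) cube([523, 401, 24]);
translate([496, 133, 24]) cube([523, 24, 56]);
translate([496, 510, 24]) cube([523, 24, 56]);
translate([496, 157, 24]) cube([24, 353, 56]);
translate([995, 157, 24]) cube([24, 353, 56]);


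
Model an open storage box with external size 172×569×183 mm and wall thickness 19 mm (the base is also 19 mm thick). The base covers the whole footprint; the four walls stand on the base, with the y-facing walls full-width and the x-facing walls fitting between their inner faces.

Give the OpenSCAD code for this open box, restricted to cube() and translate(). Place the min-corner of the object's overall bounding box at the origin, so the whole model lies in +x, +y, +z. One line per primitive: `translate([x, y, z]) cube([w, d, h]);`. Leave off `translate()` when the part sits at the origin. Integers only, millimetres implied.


cube([172, 569, 19]);
translate([0, 0, 19]) cube([172, 19, 164]);
translate([0, 550, 19]) cube([172, 19, 164]);
translate([0, 19, 19]) cube([19, 531, 164]);
translate([153, 19, 19]) cube([19, 531, 164]);


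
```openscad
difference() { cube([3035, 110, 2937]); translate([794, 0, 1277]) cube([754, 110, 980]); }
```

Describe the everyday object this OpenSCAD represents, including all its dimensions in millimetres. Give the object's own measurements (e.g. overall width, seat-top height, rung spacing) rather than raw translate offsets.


A wall 3035 mm long (x), 110 mm thick (y), 2937 mm tall, with a rectangular window opening cut through it. The opening is 754 mm wide and 980 mm tall; its sill is at z = 1277 mm and its near (−x) edge is 794 mm from the wall's −x end. The opening passes through the full wall thickness.


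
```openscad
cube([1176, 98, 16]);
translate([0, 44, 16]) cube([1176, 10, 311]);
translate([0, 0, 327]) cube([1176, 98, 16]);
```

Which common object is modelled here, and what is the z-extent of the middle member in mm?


An I-beam. The web height is 311 mm.

Two wide flanges with a thin centred web — an I-beam. Overall 343 mm minus two 16 mm flanges gives a web of 343 − 2·16 = 311 mm.


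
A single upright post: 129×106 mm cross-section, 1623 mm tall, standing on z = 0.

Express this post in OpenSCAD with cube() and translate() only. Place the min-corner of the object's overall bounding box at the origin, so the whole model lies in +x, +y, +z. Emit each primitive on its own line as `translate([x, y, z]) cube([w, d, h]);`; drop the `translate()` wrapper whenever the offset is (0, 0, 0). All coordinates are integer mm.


cube([129, 106, 1623]);


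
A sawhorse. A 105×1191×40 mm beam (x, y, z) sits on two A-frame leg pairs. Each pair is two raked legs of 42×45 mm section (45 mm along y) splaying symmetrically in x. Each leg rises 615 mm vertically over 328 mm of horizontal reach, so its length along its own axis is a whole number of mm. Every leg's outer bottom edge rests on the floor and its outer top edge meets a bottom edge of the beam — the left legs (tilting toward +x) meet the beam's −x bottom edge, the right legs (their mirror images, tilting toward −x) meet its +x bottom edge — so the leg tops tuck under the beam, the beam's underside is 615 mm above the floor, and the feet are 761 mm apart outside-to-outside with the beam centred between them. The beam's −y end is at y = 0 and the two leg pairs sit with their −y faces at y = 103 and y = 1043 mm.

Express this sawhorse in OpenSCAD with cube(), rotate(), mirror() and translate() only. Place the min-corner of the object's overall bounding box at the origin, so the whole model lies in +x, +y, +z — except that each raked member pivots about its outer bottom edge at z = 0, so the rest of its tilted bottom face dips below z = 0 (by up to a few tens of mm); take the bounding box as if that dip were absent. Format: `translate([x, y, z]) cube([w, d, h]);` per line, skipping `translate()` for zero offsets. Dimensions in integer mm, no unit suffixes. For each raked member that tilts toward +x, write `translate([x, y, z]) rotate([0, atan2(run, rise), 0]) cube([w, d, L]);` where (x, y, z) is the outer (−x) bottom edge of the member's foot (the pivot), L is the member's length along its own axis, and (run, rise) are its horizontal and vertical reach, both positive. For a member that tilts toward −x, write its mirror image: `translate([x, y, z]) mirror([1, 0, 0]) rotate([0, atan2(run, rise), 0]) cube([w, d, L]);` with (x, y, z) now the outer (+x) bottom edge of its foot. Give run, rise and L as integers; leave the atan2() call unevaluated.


translate([328, 0, 615]) cube([105, 1191, 40]);
translate([0, 103, 0]) rotate([0, atan2(328, 615), 0]) cube([42, 45, 697]);
translate([761, 103, 0]) mirror([1, 0, 0]) rotate([0, atan2(328, 615), 0]) cube([42, 45, 697]);
translate([0, 1043, 0]) rotate([0, atan2(328, 615), 0]) cube([42, 45, 697]);
translate([761, 1043, 0]) mirror([1, 0, 0]) rotate([0, atan2(328, 615), 0]) cube([42, 45, 697]);


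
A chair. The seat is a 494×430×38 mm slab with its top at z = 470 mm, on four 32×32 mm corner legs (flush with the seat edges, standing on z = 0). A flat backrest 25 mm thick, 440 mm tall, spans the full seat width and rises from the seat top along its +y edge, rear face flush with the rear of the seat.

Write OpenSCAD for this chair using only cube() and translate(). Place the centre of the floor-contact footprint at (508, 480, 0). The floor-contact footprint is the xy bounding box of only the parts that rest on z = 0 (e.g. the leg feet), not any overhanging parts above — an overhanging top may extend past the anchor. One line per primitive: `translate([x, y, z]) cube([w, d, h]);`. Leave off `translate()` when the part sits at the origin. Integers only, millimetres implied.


// leg_h = 470 - 38 = 432
translate([261, 265, 432]) cube([494, 430, 38]);
translate([261, 265, 0]) cube([32, 32, 432]);
translate([723, 265, 0]) cube([32, 32, 432]);
translate([261, 663, 0]) cube([32, 32, 432]);
translate([723, 663, 0]) cube([32, 32, 432]);
translate([261, 670, 470]) cube([494, 25, 440]);


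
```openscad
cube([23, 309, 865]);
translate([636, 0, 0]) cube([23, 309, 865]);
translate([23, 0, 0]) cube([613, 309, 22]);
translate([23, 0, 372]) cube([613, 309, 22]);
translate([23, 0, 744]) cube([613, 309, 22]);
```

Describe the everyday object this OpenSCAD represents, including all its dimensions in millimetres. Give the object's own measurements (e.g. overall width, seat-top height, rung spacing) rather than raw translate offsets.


An open bookshelf. Two side panels, each 23 mm thick, 309 mm deep and 865 mm tall, stand 659 mm apart (outside-to-outside). Between them sit 3 shelves, each 22 mm thick and 309 mm deep, spanning the full gap between the sides. The bottom shelf rests on the floor (its underside at z = 0) and the clear gap between one shelf's top and the next shelf's underside is 350 mm.


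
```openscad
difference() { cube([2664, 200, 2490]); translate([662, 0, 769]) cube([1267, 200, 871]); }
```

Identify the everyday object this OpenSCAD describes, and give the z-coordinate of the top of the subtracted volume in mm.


A wall with a window opening. The window head height is 1640 mm.

A wall with a rectangular opening subtracted — a window. Sill at z = 769, opening 871 mm tall, so the head is at 769 + 871 = 1640 mm.


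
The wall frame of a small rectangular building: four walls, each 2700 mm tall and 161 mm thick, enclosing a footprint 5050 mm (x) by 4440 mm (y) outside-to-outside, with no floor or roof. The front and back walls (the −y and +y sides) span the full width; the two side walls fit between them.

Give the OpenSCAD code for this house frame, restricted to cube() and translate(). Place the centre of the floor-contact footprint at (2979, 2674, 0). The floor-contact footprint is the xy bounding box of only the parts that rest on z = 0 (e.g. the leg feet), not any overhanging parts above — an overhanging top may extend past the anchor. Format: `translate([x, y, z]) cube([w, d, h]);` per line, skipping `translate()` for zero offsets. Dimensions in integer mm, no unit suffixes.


translate([454, 454, 0]) cube([5050, 161, 2700]);
translate([454, 4733, 0]) cube([5050, 161, 2700]);
translate([454, 615, 0]) cube([161, 4118, 2700]);
translate([5343, 615, 0]) cube([161, 4118, 2700]);


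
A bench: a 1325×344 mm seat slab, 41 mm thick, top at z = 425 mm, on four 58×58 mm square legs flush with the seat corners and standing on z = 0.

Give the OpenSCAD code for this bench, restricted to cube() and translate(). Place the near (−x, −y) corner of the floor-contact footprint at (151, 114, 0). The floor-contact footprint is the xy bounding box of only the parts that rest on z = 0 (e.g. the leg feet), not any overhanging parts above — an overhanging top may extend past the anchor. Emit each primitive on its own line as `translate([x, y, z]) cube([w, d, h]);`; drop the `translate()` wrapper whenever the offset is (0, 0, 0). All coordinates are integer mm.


translate([151, 114, 384]) cube([1325, 344, 41]);
translate([151, 114, 0]) cube([58, 58, 384]);
translate([151, 400, 0]) cube([58, 58, 384]);
translate([1418, 114, 0]) cube([58, 58, 384]);
translate([1418, 400, 0]) cube([58, 58, 384]);


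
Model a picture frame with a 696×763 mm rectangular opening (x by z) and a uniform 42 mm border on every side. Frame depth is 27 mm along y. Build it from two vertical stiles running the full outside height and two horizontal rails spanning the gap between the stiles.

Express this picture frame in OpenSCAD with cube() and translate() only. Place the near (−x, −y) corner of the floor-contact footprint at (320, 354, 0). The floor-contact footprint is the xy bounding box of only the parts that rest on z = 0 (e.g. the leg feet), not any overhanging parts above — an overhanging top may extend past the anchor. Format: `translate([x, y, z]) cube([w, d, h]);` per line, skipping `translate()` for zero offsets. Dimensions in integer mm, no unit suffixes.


translate([320, 354, 0]) cube([42, 27, 847]);
translate([1058, 354, 0]) cube([42, 27, 847]);
translate([362, 354, 0]) cube([696, 27, 42]);
translate([362, 354, 805]) cube([696, 27, 42]);


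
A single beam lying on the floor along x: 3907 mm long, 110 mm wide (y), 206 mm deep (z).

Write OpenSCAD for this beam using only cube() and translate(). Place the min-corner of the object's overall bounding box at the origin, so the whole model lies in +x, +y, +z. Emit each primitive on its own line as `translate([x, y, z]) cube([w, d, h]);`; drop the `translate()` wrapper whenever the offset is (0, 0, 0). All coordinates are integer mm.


cube([3907, 110, 206]);


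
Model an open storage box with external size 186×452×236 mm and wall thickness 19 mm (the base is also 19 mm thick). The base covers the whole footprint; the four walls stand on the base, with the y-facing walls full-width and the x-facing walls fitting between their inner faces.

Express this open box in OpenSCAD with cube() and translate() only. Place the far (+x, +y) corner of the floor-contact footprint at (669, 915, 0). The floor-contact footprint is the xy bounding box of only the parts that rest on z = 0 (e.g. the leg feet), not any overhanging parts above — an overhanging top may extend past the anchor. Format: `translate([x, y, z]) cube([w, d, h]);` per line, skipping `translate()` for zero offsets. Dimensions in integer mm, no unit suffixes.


translate([483, 463, 0]) cube([186, 452, 19]);
translate([483, 463, 19]) cube([186, 19, 217]);
translate([483, 896, 19]) cube([186, 19, 217]);
translate([483, 482, 19]) cube([19, 414, 217]);
translate([650, 482, 19]) cube([19, 414, 217]);


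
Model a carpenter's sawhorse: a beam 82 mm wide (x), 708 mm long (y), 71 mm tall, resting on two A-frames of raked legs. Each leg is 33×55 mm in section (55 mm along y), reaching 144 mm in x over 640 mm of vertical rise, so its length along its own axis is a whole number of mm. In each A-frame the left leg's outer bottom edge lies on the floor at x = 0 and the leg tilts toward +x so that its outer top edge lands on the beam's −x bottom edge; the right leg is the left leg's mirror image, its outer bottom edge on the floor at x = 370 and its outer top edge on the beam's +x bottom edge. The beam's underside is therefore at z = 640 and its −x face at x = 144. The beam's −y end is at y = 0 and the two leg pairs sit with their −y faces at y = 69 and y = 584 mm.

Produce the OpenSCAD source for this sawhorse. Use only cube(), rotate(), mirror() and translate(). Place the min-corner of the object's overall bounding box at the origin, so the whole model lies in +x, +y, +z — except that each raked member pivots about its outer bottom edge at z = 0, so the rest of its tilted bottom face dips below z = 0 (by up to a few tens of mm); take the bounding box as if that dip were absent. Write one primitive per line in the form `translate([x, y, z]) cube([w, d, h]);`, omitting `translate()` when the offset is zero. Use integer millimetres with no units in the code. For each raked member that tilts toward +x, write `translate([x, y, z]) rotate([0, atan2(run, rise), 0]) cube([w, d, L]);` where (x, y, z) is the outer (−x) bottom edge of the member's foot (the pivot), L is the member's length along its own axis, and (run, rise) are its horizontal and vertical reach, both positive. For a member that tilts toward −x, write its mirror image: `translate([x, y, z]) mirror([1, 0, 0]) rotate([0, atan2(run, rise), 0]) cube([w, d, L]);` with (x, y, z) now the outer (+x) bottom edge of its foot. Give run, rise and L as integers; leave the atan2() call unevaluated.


translate([144, 0, 640]) cube([82, 708, 71]);
translate([0, 69, 0]) rotate([0, atan2(144, 640), 0]) cube([33, 55, 656]);
translate([370, 69, 0]) mirror([1, 0, 0]) rotate([0, atan2(144, 640), 0]) cube([33, 55, 656]);
translate([0, 584, 0]) rotate([0, atan2(144, 640), 0]) cube([33, 55, 656]);
translate([370, 584, 0]) mirror([1, 0, 0]) rotate([0, atan2(144, 640), 0]) cube([33, 55, 656]);


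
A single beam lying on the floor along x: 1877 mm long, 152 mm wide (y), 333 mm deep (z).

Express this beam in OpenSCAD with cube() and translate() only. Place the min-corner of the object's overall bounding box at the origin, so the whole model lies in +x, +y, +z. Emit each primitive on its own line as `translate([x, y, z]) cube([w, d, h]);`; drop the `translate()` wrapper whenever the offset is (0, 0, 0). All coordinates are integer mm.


cube([1877, 152, 333]);


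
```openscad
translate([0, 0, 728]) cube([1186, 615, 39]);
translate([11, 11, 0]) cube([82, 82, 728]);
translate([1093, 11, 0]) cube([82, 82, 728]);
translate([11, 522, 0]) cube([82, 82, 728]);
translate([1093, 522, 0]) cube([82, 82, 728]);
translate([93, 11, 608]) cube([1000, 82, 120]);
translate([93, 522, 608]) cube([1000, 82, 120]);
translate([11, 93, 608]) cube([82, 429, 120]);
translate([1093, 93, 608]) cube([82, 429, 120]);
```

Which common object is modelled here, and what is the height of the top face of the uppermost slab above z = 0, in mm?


A table. The table height is 767 mm.

A 1186×615×39 slab sits at z = 728 on four 82 mm square posts — a table. The top surface is at 728 + 39 = 767 mm.


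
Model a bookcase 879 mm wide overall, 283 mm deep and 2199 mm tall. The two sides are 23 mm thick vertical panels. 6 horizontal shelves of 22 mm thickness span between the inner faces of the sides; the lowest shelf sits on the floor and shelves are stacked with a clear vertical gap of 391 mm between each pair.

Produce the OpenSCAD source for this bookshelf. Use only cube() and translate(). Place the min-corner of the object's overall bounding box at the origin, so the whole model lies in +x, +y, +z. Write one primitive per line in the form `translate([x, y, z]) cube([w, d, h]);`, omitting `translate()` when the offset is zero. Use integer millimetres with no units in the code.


cube([23, 283, 2199]);
translate([856, 0, 0]) cube([23, 283, 2199]);
translate([23, 0, 0]) cube([833, 283, 22]);
translate([23, 0, 413]) cube([833, 283, 22]);
translate([23, 0, 826]) cube([833, 283, 22]);
translate([23, 0, 1239]) cube([833, 283, 22]);
translate([23, 0, 1652]) cube([833, 283, 22]);
translate([23, 0, 2065]) cube([833, 283, 22]);


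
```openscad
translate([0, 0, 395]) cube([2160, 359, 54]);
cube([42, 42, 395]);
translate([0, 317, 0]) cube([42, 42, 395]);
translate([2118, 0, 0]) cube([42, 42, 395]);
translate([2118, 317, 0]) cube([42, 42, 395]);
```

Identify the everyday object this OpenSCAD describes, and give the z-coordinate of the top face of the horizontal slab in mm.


A bench. The seat-top height is 449 mm.

A long slab on four corner posts — a bench. The slab sits at z = 395 with thickness 54, so the top is 395 + 54 = 449 mm.


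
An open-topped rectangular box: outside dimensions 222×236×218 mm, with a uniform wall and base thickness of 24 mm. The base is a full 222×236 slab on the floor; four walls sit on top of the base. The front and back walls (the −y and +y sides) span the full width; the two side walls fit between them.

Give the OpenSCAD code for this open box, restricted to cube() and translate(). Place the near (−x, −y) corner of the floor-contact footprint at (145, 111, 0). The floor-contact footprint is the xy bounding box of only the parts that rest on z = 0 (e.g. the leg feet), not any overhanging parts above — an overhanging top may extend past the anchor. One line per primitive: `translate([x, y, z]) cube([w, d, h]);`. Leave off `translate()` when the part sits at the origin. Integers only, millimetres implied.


translate([145, 111, 0]) cube([222, 236, 24]);
translate([145, 111, 24]) cube([222, 24, 194]);
translate([145, 323, 24]) cube([222, 24, 194]);
translate([145, 135, 24]) cube([24, 188, 194]);
translate([343, 135, 24]) cube([24, 188, 194]);


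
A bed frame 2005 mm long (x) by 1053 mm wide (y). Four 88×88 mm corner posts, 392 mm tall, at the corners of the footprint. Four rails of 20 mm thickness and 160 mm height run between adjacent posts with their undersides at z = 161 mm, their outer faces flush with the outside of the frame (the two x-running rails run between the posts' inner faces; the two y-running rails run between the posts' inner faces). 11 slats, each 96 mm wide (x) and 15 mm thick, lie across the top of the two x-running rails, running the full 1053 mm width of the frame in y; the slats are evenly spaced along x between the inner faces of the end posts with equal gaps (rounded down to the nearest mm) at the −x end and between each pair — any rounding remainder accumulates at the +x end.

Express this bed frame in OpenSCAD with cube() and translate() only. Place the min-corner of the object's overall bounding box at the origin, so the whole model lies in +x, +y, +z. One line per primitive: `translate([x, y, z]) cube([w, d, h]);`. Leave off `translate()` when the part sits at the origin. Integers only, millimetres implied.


cube([88, 88, 392]);
translate([0, 965, 0]) cube([88, 88, 392]);
translate([1917, 0, 0]) cube([88, 88, 392]);
translate([1917, 965, 0]) cube([88, 88, 392]);
translate([88, 0, 161]) cube([1829, 20, 160]);
translate([88, 1033, 161]) cube([1829, 20, 160]);
translate([0, 88, 161]) cube([20, 877, 160]);
translate([1985, 88, 161]) cube([20, 877, 160]);
translate([152, 0, 321]) cube([96, 1053, 15]);
translate([312, 0, 321]) cube([96, 1053, 15]);
translate([472, 0, 321]) cube([96, 1053, 15]);
translate([632, 0, 321]) cube([96, 1053, 15]);
translate([792, 0, 321]) cube([96, 1053, 15]);
translate([952, 0, 321]) cube([96, 1053, 15]);
translate([1112, 0, 321]) cube([96, 1053, 15]);
translate([1272, 0, 321]) cube([96, 1053, 15]);
translate([1432, 0, 321]) cube([96, 1053, 15]);
translate([1592, 0, 321]) cube([96, 1053, 15]);
translate([1752, 0, 321]) cube([96, 1053, 15]);


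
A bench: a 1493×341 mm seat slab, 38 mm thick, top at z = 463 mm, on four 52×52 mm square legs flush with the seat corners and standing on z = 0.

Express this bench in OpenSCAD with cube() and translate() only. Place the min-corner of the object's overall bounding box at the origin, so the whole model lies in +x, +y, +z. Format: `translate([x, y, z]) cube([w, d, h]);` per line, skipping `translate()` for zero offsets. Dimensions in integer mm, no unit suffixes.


// leg_h = 463 − 38 = 425
translate([0, 0, 425]) cube([1493, 341, 38]);
cube([52, 52, 425]);
translate([0, 289, 0]) cube([52, 52, 425]);
translate([1441, 0, 0]) cube([52, 52, 425]);
translate([1441, 289, 0]) cube([52, 52, 425]);


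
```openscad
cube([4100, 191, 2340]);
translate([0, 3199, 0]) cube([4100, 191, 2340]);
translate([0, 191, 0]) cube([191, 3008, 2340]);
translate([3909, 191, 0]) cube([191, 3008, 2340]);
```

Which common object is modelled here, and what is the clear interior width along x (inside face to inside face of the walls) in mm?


A house (or room) frame. The interior width is 3718 mm.

Four 2340 mm walls enclosing a rectangle with no floor or roof — a room or house frame. Outside width is 4100 mm and wall thickness is 191 mm, so the interior width is 4100 − 2 × 191 = 3718 mm.


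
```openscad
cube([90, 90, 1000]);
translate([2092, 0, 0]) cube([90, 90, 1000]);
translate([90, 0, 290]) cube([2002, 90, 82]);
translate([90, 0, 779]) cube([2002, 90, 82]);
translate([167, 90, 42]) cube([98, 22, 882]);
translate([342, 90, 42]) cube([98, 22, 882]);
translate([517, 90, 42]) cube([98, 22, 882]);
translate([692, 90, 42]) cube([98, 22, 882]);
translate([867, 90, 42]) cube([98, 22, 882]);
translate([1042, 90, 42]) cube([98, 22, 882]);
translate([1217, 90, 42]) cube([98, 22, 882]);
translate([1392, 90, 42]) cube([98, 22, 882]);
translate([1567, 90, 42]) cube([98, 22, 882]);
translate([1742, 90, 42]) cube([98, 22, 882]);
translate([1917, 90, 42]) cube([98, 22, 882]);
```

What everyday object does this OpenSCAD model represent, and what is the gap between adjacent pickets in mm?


A fence section. The picket gap is 77 mm.

Two posts, two rails, 11 pickets — a fence section. Span 2002 mm holds 11 pickets of 98 mm with 12 equal gaps: ⌊(2002 − 11·98) / 12⌋ = 77 mm.


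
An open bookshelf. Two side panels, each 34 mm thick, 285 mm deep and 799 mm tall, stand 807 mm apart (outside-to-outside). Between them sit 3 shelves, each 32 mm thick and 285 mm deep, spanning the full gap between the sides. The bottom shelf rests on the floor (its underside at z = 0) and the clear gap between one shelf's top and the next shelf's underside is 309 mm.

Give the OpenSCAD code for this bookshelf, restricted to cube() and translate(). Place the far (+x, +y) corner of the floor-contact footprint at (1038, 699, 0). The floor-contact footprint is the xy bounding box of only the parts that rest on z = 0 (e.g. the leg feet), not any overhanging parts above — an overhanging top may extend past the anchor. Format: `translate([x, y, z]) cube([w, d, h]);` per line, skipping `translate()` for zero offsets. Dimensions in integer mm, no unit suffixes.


translate([231, 414, 0]) cube([34, 285, 799]);
translate([1004, 414, 0]) cube([34, 285, 799]);
translate([265, 414, 0]) cube([739, 285, 32]);
translate([265, 414, 341]) cube([739, 285, 32]);
translate([265, 414, 682]) cube([739, 285, 32]);


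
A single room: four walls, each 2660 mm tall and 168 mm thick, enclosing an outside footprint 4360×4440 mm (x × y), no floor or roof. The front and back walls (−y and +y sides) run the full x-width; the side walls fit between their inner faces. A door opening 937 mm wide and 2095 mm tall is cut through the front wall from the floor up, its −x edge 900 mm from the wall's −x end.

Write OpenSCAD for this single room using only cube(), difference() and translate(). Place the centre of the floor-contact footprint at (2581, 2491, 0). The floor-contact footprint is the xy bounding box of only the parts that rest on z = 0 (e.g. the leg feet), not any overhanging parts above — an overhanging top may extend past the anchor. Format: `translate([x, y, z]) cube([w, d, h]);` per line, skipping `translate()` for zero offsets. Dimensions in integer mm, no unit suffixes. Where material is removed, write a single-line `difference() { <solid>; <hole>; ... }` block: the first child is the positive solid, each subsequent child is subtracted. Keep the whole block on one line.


difference() { translate([401, 271, 0]) cube([4360, 168, 2660]); translate([1301, 271, 0]) cube([937, 168, 2095]); }
translate([401, 4543, 0]) cube([4360, 168, 2660]);
translate([401, 439, 0]) cube([168, 4104, 2660]);
translate([4593, 439, 0]) cube([168, 4104, 2660]);


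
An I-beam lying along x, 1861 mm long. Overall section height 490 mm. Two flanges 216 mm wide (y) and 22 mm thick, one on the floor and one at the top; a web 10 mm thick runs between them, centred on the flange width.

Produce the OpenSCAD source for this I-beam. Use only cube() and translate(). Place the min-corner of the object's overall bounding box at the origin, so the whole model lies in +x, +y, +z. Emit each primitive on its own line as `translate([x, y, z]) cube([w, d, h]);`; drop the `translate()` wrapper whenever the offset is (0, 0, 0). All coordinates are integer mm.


cube([1861, 216, 22]);
translate([0, 103, 22]) cube([1861, 10, 446]);
translate([0, 0, 468]) cube([1861, 216, 22]);


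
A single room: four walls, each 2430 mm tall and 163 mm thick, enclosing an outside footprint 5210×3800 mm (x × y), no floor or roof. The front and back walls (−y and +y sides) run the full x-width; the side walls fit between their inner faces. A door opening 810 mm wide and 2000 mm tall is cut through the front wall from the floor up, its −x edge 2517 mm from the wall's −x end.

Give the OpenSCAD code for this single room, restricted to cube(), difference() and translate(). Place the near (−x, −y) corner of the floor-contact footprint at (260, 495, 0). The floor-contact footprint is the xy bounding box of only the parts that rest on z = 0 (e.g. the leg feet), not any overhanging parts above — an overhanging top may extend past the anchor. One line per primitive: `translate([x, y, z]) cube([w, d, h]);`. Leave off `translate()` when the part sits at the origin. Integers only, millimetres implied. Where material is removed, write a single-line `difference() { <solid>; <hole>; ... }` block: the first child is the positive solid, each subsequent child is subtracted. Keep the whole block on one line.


difference() { translate([260, 495, 0]) cube([5210, 163, 2430]); translate([2777, 495, 0]) cube([810, 163, 2000]); }
translate([260, 4132, 0]) cube([5210, 163, 2430]);
translate([260, 658, 0]) cube([163, 3474, 2430]);
translate([5307, 658, 0]) cube([163, 3474, 2430]);


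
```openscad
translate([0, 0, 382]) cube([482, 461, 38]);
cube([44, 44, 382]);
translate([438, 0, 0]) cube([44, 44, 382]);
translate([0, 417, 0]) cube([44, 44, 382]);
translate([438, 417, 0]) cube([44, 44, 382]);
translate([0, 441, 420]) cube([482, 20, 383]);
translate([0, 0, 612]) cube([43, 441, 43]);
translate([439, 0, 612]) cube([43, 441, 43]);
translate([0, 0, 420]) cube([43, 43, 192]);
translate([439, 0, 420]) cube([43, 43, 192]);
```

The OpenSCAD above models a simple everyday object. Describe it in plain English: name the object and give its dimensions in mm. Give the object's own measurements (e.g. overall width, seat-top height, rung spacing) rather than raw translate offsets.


A chair. The seat is a 482×461×38 mm slab with its top at z = 420 mm, on four 44×44 mm corner legs (flush with the seat edges, standing on z = 0). A flat backrest 20 mm thick, 383 mm tall, spans the full seat width and rises from the seat top along its +y edge, rear face flush with the rear of the seat. Two armrests of 43×43 mm section run along each side from the seat's front edge to the front of the backrest, top faces 235 mm above the seat top and outer faces flush with the seat's x-edges; a 43×43 mm post under the front of each armrest stands on the seat at the front corner.


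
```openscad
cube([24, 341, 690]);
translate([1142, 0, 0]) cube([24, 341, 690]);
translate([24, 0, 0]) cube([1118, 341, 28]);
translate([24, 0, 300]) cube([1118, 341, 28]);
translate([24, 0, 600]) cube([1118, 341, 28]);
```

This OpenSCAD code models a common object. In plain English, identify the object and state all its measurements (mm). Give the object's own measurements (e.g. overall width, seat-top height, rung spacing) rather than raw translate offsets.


An open bookshelf. Two side panels, each 24 mm thick, 341 mm deep and 690 mm tall, stand 1166 mm apart (outside-to-outside). Between them sit 3 shelves, each 28 mm thick and 341 mm deep, spanning the full gap between the sides. The bottom shelf rests on the floor (its underside at z = 0) and the clear gap between one shelf's top and the next shelf's underside is 272 mm.


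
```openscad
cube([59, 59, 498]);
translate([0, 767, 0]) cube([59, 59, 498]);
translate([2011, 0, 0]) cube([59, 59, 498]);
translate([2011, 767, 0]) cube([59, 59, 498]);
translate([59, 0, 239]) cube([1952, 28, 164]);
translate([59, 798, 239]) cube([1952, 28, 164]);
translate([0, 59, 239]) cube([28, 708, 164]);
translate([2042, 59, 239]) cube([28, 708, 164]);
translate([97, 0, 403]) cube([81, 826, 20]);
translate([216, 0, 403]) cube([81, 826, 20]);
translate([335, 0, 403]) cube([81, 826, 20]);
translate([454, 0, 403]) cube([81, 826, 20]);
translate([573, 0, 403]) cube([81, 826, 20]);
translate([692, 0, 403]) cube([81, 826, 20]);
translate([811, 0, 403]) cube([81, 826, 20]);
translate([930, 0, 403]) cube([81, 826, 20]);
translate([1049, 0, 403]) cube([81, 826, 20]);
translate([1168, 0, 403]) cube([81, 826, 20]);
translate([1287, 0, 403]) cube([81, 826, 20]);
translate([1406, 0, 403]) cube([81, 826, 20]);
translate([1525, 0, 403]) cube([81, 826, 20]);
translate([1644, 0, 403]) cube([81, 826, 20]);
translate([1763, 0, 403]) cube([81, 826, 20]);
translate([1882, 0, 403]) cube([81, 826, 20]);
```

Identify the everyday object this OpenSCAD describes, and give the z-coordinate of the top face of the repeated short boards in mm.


A bed frame. The slat-top height is 423 mm.

Four posts, four rails, and a row of slats — a bed frame. Slats sit on the rails at z = 239 + 164 = 403; with slat thickness 20, the top is 423 mm.
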